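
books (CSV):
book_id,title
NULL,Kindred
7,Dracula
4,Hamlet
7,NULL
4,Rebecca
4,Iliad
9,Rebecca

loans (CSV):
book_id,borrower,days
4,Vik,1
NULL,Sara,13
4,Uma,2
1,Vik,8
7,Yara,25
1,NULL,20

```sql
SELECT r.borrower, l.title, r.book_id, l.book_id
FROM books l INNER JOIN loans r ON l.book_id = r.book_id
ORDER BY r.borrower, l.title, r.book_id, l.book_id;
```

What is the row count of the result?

INNER JOIN keeps only pairs where the ON condition holds.
Matching on l.book_id = r.book_id. A NULL in a compared column never satisfies the condition.
- l[0] book_id=NULL → no match; dropped.
- l[1] book_id=7 → 1 match(es) in r → 1 row(s).
- l[2] book_id=4 → 2 match(es) in r → 2 row(s).
- l[3] book_id=7 → 1 match(es) in r → 1 row(s).
- l[4] book_id=4 → 2 match(es) in r → 2 row(s).
- l[5] book_id=4 → 2 match(es) in r → 2 row(s).
- l[6] book_id=9 → no match; dropped.
Total: 8 rows.

8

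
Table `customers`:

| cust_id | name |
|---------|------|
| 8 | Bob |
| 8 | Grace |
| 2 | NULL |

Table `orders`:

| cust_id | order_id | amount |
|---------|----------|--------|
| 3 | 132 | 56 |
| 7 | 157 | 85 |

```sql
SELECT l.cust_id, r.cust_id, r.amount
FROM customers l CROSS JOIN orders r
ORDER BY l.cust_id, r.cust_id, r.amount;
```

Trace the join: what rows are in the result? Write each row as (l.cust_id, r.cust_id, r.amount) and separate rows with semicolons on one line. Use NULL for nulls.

(2, 3, 56); (2, 7, 85); (8, 3, 56); (8, 3, 56); (8, 7, 85); (8, 7, 85)

CROSS JOIN pairs every row of `customers` with every row of `orders`: 3 × 2 = 6 rows.
After projecting and ordering:
l.cust_id | r.cust_id | r.amount
2 | 3 | 56
2 | 7 | 85
8 | 3 | 56
8 | 3 | 56
8 | 7 | 85
8 | 7 | 85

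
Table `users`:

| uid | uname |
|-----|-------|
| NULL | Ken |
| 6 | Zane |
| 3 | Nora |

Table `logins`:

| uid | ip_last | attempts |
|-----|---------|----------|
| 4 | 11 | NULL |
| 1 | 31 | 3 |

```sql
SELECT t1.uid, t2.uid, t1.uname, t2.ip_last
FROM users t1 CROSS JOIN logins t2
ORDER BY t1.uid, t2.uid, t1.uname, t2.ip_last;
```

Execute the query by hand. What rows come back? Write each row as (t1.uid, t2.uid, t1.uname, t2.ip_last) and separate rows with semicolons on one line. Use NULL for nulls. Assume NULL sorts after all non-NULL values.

(3, 1, Nora, 31); (3, 4, Nora, 11); (6, 1, Zane, 31); (6, 4, Zane, 11); (NULL, 1, Ken, 31); (NULL, 4, Ken, 11)

CROSS JOIN pairs every row of `users` with every row of `logins`: 3 × 2 = 6 rows.
After projecting and ordering:
t1.uid | t2.uid | t1.uname | t2.ip_last
3 | 1 | Nora | 31
3 | 4 | Nora | 11
6 | 1 | Zane | 31
6 | 4 | Zane | 11
NULL | 1 | Ken | 31
NULL | 4 | Ken | 11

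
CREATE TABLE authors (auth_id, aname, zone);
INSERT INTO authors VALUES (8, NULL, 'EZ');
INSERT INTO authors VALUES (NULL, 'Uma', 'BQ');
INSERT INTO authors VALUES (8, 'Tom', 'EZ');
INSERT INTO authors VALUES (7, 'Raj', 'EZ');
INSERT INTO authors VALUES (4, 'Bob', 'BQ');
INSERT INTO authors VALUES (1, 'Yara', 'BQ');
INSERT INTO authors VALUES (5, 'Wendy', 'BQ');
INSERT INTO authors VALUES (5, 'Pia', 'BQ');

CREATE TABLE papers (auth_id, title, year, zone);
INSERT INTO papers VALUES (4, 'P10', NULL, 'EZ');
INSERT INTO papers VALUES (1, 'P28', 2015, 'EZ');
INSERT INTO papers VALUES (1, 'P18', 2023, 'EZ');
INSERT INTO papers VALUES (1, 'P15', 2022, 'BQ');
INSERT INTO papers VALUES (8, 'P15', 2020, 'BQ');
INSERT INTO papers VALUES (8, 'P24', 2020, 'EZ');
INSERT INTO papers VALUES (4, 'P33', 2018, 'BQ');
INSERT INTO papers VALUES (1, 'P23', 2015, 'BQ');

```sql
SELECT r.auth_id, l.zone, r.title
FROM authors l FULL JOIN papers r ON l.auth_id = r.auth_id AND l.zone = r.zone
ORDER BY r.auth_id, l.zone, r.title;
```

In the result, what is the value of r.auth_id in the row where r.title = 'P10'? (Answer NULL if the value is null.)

FULL OUTER JOIN keeps every row from both sides; unmatched rows get NULL for the other side's columns.
Matching on l.auth_id = r.auth_id AND l.zone = r.zone. A NULL in a compared column never satisfies the condition.
Matched pairs: 5; unmatched l rows kept: 4; unmatched r rows kept: 4.

4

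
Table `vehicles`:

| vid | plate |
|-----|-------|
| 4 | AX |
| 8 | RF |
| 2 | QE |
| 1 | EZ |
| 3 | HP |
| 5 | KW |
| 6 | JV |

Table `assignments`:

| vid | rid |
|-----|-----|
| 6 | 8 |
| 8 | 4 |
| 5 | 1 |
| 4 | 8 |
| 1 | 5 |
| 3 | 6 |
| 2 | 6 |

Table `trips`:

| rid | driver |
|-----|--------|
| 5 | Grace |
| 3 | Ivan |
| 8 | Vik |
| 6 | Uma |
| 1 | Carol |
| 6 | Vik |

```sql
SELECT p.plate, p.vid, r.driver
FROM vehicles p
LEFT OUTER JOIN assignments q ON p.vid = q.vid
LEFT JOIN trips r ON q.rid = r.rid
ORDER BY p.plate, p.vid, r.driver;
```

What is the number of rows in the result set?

9

Joins associate left-to-right: vehicles LEFT JOIN assignments on vid gives 7 intermediate row(s).
Then LEFT JOIN `trips r` on rid: each of those 7 rows is kept; rows whose q.rid has no match in r get NULL for r's columns.
Result: 9 row(s).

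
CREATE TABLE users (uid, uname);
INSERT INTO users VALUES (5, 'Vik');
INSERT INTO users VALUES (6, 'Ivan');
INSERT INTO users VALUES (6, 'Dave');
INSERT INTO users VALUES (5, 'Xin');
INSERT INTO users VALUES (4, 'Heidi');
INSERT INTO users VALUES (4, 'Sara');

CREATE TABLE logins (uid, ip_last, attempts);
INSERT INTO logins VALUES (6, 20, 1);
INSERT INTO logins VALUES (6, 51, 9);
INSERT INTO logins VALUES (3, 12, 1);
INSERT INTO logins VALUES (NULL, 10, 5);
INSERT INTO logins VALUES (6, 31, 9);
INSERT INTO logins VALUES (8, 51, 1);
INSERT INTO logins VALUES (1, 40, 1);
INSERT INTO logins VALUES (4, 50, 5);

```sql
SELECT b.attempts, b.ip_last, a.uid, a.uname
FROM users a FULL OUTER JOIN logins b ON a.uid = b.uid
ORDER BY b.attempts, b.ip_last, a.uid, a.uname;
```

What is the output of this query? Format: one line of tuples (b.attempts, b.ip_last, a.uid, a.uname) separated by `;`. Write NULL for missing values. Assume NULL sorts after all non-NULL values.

FULL OUTER JOIN keeps every row from both sides; unmatched rows get NULL for the other side's columns.
Matching on a.uid = b.uid. A NULL in a compared column never satisfies the condition.
Matched pairs: 8; unmatched a rows kept: 2; unmatched b rows kept: 4.

(1, 12, NULL, NULL); (1, 20, 6, Dave); (1, 20, 6, Ivan); (1, 40, NULL, NULL); (1, 51, NULL, NULL); (5, 10, NULL, NULL); (5, 50, 4, Heidi); (5, 50, 4, Sara); (9, 31, 6, Dave); (9, 31, 6, Ivan); (9, 51, 6, Dave); (9, 51, 6, Ivan); (NULL, NULL, 5, Vik); (NULL, NULL, 5, Xin)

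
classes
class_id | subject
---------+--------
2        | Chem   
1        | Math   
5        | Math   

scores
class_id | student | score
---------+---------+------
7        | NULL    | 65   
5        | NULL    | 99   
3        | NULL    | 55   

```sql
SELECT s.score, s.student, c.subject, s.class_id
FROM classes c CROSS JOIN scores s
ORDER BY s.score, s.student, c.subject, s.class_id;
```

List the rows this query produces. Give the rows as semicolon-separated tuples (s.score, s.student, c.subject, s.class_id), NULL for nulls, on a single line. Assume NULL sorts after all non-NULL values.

CROSS JOIN pairs every row of `classes` with every row of `scores`: 3 × 3 = 9 rows.
After projecting and ordering:
s.score | s.student | c.subject | s.class_id
55 | NULL | Chem | 3
55 | NULL | Math | 3
55 | NULL | Math | 3
65 | NULL | Chem | 7
65 | NULL | Math | 7
65 | NULL | Math | 7
99 | NULL | Chem | 5
99 | NULL | Math | 5
99 | NULL | Math | 5

(55, NULL, Chem, 3); (55, NULL, Math, 3); (55, NULL, Math, 3); (65, NULL, Chem, 7); (65, NULL, Math, 7); (65, NULL, Math, 7); (99, NULL, Chem, 5); (99, NULL, Math, 5); (99, NULL, Math, 5)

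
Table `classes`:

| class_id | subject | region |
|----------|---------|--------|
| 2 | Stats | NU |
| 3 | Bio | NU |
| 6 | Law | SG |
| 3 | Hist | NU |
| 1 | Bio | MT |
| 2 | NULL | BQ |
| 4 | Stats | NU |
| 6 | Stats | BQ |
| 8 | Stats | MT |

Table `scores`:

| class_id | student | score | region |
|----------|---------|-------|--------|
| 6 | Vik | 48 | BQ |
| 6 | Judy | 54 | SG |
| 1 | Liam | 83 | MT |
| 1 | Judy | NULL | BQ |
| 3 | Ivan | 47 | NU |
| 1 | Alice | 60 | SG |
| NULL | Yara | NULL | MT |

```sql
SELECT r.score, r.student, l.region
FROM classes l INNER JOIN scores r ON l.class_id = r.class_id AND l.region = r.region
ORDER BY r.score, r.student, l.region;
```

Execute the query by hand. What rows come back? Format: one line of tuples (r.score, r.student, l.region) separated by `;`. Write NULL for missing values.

(47, Ivan, NU); (47, Ivan, NU); (48, Vik, BQ); (54, Judy, SG); (83, Liam, MT)

INNER JOIN keeps only pairs where the ON condition holds.
Matching on l.class_id = r.class_id AND l.region = r.region. A NULL in a compared column never satisfies the condition.
Matched pairs: 5.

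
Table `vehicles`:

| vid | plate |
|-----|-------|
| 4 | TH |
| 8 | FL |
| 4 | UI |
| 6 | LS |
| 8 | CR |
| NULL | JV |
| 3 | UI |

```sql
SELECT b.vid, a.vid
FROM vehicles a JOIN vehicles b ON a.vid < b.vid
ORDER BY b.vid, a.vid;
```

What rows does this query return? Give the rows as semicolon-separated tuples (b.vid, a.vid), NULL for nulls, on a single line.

INNER JOIN keeps only pairs where the ON condition holds.
Matching on a.vid < b.vid. A NULL in a compared column never satisfies the condition.
- a[0] vid=4 → 3 match(es) in b → 3 row(s).
- a[1] vid=8 → no match; dropped.
- a[2] vid=4 → 3 match(es) in b → 3 row(s).
- a[3] vid=6 → 2 match(es) in b → 2 row(s).
- a[4] vid=8 → no match; dropped.
- a[5] vid=NULL → no match; dropped.
- a[6] vid=3 → 5 match(es) in b → 5 row(s).

(4, 3); (4, 3); (6, 3); (6, 4); (6, 4); (8, 3); (8, 3); (8, 4); (8, 4); (8, 4); (8, 4); (8, 6); (8, 6)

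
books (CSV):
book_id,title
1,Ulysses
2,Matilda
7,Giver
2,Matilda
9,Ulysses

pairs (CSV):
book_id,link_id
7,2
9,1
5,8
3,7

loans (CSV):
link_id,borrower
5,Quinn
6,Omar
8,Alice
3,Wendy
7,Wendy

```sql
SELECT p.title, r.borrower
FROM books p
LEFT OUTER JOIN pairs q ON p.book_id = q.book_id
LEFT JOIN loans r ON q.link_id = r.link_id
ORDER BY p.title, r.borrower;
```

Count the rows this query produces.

Evaluate left to right. First `books p LEFT JOIN pairs q` on book_id: 5 row(s).
Then LEFT JOIN `loans r` on link_id: each of those 5 rows is kept; rows whose q.link_id has no match in r get NULL for r's columns.
Result: 5 row(s).

5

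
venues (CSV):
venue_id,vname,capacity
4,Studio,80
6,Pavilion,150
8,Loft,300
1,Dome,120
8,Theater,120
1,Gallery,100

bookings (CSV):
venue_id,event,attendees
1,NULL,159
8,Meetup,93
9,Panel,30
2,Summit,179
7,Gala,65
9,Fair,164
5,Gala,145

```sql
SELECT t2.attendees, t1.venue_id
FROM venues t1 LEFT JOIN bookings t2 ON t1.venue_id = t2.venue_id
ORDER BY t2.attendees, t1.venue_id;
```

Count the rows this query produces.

6

LEFT JOIN keeps every row from `venues`; unmatched rows get NULL for `bookings`'s columns.
Matching on t1.venue_id = t2.venue_id.
Matched pairs: 4; unmatched t1 rows kept: 2.
Total: 4 matched + 2 padded = 6 rows.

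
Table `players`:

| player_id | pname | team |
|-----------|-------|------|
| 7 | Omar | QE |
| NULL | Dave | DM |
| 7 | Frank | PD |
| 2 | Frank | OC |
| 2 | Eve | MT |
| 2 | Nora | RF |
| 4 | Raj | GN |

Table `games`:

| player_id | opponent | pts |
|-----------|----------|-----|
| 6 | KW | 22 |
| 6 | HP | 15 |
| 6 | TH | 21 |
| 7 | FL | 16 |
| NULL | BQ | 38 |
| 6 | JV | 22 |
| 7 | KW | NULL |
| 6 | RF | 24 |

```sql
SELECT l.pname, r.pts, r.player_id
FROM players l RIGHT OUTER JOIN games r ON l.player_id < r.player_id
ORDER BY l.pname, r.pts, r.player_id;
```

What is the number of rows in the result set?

RIGHT JOIN keeps every row from `games`; unmatched rows get NULL for `players`'s columns.
Matching on l.player_id < r.player_id. A NULL in a compared column never satisfies the condition.
- l (player_id=7) has no partner in r.
- l (player_id=NULL) has no partner in r.
- l (player_id=7) has no partner in r.
- l (player_id=2) pairs with 7 row(s) of r.
- l (player_id=2) pairs with 7 row(s) of r.
- l (player_id=2) pairs with 7 row(s) of r.
- l (player_id=4) pairs with 7 row(s) of r.
- 1 r row(s) had no l match → kept, l columns NULL.
Total: 28 matched + 1 padded = 29 rows.

29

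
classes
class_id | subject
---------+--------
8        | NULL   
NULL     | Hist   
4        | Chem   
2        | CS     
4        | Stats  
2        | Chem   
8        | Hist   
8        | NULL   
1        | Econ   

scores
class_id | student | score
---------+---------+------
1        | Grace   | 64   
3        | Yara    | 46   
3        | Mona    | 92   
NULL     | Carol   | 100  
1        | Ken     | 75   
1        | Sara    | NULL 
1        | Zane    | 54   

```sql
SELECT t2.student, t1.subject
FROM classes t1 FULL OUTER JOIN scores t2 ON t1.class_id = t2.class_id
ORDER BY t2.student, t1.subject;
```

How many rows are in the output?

15

FULL OUTER JOIN keeps every row from both sides; unmatched rows get NULL for the other side's columns.
Matching on t1.class_id = t2.class_id. A NULL in a compared column never satisfies the condition.
- class_id=8: no t2 row matches, row kept with t2 columns NULL.
- class_id=NULL: no t2 row matches, row kept with t2 columns NULL.
- class_id=4: no t2 row matches, row kept with t2 columns NULL.
- class_id=2: no t2 row matches, row kept with t2 columns NULL.
- class_id=4: no t2 row matches, row kept with t2 columns NULL.
- class_id=2: no t2 row matches, row kept with t2 columns NULL.
- class_id=8: no t2 row matches, row kept with t2 columns NULL.
- class_id=8: no t2 row matches, row kept with t2 columns NULL.
- class_id=1: 4 matching t2 row(s), so 4 row(s) emitted.
- 3 row(s) from t2 found no t1 partner → padded with NULL.
Total: 4 matched + 11 padded = 15 rows.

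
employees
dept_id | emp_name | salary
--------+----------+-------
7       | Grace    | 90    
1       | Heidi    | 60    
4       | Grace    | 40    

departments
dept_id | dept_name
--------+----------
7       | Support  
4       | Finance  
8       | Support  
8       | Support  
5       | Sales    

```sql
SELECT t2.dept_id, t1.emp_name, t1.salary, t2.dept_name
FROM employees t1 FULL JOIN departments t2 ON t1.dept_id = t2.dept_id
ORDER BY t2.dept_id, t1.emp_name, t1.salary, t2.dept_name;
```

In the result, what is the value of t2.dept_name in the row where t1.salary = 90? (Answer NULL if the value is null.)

FULL OUTER JOIN keeps every row from both sides; unmatched rows get NULL for the other side's columns.
Matching on t1.dept_id = t2.dept_id.
Matched pairs: 2; unmatched t1 rows kept: 1; unmatched t2 rows kept: 3.

Support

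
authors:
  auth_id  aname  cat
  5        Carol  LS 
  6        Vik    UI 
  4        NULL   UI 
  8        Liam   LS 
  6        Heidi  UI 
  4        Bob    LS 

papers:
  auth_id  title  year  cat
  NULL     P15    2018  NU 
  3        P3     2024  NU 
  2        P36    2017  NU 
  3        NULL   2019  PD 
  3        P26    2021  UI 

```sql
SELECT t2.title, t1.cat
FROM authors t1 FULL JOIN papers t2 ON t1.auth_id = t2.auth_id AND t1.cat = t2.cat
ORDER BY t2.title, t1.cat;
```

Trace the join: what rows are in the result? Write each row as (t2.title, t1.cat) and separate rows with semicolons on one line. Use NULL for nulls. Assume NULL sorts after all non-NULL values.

(P15, NULL); (P26, NULL); (P3, NULL); (P36, NULL); (NULL, LS); (NULL, LS); (NULL, LS); (NULL, UI); (NULL, UI); (NULL, UI); (NULL, NULL)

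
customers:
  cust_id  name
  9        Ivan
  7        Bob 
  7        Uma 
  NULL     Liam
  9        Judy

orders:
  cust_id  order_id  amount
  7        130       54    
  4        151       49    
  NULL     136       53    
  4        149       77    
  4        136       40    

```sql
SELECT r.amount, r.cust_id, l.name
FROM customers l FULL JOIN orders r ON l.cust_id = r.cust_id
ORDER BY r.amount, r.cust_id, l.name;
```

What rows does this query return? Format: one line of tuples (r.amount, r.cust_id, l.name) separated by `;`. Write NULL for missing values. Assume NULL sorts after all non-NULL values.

FULL OUTER JOIN keeps every row from both sides; unmatched rows get NULL for the other side's columns.
Matching on l.cust_id = r.cust_id. A NULL in a compared column never satisfies the condition.
Matched pairs: 2; unmatched l rows kept: 3; unmatched r rows kept: 4.

(40, 4, NULL); (49, 4, NULL); (53, NULL, NULL); (54, 7, Bob); (54, 7, Uma); (77, 4, NULL); (NULL, NULL, Ivan); (NULL, NULL, Judy); (NULL, NULL, Liam)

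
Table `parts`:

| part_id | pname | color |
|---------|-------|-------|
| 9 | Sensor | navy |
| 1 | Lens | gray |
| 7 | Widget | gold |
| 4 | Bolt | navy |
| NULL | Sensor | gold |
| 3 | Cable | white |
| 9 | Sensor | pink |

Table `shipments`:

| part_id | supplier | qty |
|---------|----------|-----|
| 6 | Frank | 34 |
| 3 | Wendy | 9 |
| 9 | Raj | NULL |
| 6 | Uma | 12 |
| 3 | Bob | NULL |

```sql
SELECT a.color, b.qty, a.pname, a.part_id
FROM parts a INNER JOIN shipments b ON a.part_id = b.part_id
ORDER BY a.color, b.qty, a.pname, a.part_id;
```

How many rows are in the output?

INNER JOIN keeps only pairs where the ON condition holds.
Matching on a.part_id = b.part_id. A NULL in a compared column never satisfies the condition.
- a[0] part_id=9 → 1 match(es) in b → 1 row(s).
- a[1] part_id=1 → no match; dropped.
- a[2] part_id=7 → no match; dropped.
- a[3] part_id=4 → no match; dropped.
- a[4] part_id=NULL → no match; dropped.
- a[5] part_id=3 → 2 match(es) in b → 2 row(s).
- a[6] part_id=9 → 1 match(es) in b → 1 row(s).
Total: 4 rows.

4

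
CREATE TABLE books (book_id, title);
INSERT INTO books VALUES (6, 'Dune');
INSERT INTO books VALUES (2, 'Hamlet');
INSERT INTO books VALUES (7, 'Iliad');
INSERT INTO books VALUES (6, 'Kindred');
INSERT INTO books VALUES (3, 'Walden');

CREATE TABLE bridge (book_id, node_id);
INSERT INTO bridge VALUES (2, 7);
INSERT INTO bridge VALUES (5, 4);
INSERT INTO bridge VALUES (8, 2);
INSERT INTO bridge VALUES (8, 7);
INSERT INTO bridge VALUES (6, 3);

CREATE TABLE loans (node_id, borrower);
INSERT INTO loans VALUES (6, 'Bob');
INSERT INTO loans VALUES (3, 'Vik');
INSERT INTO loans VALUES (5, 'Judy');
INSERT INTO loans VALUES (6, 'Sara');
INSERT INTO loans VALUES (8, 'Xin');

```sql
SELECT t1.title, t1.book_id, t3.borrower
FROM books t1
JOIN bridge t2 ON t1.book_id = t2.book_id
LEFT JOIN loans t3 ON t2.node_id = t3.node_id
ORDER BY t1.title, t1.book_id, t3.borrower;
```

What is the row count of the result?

3

Step 1 — t1 INNER JOIN t2 on book_id → 3 row(s).
Then LEFT JOIN `loans t3` on node_id: each of those 3 rows is kept; rows whose t2.node_id has no match in t3 get NULL for t3's columns.
Result: 3 row(s).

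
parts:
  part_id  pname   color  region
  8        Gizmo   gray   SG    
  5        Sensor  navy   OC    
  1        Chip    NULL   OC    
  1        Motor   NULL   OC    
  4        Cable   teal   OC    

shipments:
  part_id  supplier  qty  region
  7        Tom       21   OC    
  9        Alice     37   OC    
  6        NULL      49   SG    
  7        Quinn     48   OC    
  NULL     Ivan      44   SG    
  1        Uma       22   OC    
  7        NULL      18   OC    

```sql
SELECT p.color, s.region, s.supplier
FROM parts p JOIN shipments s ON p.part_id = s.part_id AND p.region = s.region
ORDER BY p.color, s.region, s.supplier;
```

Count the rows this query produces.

2

INNER JOIN keeps only pairs where the ON condition holds.
Matching on p.part_id = s.part_id AND p.region = s.region. A NULL in a compared column never satisfies the condition.
- part_id=8, region=SG: no matching s row, dropped.
- part_id=5, region=OC: no matching s row, dropped.
- part_id=1, region=OC: 1 matching s row(s), so 1 row(s) emitted.
- part_id=1, region=OC: 1 matching s row(s), so 1 row(s) emitted.
- part_id=4, region=OC: no matching s row, dropped.
Total: 2 rows.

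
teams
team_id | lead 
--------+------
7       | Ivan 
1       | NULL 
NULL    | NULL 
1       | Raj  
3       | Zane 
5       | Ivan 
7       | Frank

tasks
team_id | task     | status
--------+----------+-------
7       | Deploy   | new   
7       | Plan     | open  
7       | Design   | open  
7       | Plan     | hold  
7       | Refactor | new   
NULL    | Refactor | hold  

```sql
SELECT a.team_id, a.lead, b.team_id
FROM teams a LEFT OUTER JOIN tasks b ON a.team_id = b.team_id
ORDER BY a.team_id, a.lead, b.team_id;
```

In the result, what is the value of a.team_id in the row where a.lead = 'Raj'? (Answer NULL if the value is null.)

LEFT JOIN keeps every row from `teams`; unmatched rows get NULL for `tasks`'s columns.
Matching on a.team_id = b.team_id. A NULL in a compared column never satisfies the condition.
Matched pairs: 10; unmatched a rows kept: 5.

1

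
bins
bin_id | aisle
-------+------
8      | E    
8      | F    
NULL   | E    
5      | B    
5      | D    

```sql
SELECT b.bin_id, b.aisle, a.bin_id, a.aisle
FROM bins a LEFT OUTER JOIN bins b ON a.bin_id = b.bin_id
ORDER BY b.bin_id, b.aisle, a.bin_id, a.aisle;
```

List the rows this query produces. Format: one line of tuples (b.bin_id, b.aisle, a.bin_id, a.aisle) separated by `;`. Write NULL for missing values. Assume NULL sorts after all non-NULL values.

(5, B, 5, B); (5, B, 5, D); (5, D, 5, B); (5, D, 5, D); (8, E, 8, E); (8, E, 8, F); (8, F, 8, E); (8, F, 8, F); (NULL, NULL, NULL, E)

LEFT JOIN keeps every row from `bins a`; unmatched rows get NULL for `bins b`'s columns.
Matching on a.bin_id = b.bin_id. A NULL in a compared column never satisfies the condition.
- a row (bin_id=8): matches 2 b row(s) → 2 output row(s).
- a row (bin_id=8): matches 2 b row(s) → 2 output row(s).
- a row (bin_id=NULL): no match → kept, b columns NULL.
- a row (bin_id=5): matches 2 b row(s) → 2 output row(s).
- a row (bin_id=5): matches 2 b row(s) → 2 output row(s).
After projecting and ordering:
b.bin_id | b.aisle | a.bin_id | a.aisle
5 | B | 5 | B
5 | B | 5 | D
5 | D | 5 | B
5 | D | 5 | D
8 | E | 8 | E
8 | E | 8 | F
8 | F | 8 | E
8 | F | 8 | F
NULL | NULL | NULL | E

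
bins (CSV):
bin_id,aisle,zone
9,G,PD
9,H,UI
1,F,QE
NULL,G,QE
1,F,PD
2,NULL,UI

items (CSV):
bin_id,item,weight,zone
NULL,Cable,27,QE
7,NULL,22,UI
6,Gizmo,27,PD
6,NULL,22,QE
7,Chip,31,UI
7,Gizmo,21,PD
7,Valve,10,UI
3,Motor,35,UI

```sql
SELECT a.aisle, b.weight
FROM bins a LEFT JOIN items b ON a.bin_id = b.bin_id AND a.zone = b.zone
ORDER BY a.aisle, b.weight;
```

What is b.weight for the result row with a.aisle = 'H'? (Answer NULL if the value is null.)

NULL

LEFT JOIN keeps every row from `bins`; unmatched rows get NULL for `items`'s columns.
Matching on a.bin_id = b.bin_id AND a.zone = b.zone. A NULL in a compared column never satisfies the condition.
Matched pairs: 0; unmatched a rows kept: 6.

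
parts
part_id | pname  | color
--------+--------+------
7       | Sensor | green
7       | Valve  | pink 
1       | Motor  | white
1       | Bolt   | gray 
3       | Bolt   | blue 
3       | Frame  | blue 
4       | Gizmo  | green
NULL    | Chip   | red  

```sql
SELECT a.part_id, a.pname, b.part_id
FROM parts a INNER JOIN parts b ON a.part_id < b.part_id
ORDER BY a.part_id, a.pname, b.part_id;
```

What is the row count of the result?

18

INNER JOIN keeps only pairs where the ON condition holds.
Matching on a.part_id < b.part_id. A NULL in a compared column never satisfies the condition.
Matched pairs: 18.
Total: 18 rows.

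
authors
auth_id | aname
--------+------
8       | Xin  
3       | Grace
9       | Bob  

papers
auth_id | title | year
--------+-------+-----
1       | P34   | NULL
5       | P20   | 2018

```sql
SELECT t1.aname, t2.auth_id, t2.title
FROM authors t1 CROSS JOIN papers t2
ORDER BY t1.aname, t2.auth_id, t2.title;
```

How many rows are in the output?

6

CROSS JOIN pairs every row of `authors` with every row of `papers`: 3 × 2 = 6 rows.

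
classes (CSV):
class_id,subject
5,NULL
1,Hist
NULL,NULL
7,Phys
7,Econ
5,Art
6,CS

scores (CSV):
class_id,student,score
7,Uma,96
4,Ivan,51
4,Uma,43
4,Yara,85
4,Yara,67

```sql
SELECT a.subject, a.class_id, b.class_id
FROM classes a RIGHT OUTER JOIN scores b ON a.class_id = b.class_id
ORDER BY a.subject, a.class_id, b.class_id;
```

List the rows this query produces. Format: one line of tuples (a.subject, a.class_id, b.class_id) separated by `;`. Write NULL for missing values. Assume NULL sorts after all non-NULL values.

(Econ, 7, 7); (Phys, 7, 7); (NULL, NULL, 4); (NULL, NULL, 4); (NULL, NULL, 4); (NULL, NULL, 4)

RIGHT JOIN keeps every row from `scores`; unmatched rows get NULL for `classes`'s columns.
Matching on a.class_id = b.class_id. A NULL in a compared column never satisfies the condition.
- class_id=5: no matching b row.
- class_id=1: no matching b row.
- class_id=NULL: no matching b row.
- class_id=7: 1 matching b row(s), so 1 row(s) emitted.
- class_id=7: 1 matching b row(s), so 1 row(s) emitted.
- class_id=5: no matching b row.
- class_id=6: no matching b row.
- plus 4 unmatched b row(s), each kept with NULL a columns.
After projecting and ordering:
a.subject | a.class_id | b.class_id
Econ | 7 | 7
Phys | 7 | 7
NULL | NULL | 4
NULL | NULL | 4
NULL | NULL | 4
NULL | NULL | 4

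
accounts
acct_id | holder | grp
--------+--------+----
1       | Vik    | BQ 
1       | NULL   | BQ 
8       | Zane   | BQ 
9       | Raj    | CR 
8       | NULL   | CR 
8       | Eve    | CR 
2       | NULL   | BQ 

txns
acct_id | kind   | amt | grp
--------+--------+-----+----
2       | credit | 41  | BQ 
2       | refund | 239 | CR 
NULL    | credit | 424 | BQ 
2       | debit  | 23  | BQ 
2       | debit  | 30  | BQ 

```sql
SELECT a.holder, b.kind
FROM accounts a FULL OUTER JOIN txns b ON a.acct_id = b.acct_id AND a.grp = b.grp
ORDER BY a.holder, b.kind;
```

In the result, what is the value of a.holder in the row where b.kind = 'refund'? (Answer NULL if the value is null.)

NULL

FULL OUTER JOIN keeps every row from both sides; unmatched rows get NULL for the other side's columns.
Matching on a.acct_id = b.acct_id AND a.grp = b.grp. A NULL in a compared column never satisfies the condition.
Matched pairs: 3; unmatched a rows kept: 6; unmatched b rows kept: 2.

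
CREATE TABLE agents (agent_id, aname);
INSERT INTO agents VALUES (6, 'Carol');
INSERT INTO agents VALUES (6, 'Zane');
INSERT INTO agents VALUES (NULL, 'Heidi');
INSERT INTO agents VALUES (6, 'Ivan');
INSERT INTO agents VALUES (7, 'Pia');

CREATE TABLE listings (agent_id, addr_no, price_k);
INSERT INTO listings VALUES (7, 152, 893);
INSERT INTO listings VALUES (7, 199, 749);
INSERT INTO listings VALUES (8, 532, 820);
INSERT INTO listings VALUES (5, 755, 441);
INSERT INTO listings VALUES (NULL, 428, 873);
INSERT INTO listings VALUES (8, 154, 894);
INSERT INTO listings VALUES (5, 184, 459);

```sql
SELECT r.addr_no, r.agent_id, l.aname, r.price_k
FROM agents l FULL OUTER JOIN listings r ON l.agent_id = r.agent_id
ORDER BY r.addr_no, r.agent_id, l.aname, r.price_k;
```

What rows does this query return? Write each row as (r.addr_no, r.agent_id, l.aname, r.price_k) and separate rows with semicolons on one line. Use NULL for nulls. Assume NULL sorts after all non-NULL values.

(152, 7, Pia, 893); (154, 8, NULL, 894); (184, 5, NULL, 459); (199, 7, Pia, 749); (428, NULL, NULL, 873); (532, 8, NULL, 820); (755, 5, NULL, 441); (NULL, NULL, Carol, NULL); (NULL, NULL, Heidi, NULL); (NULL, NULL, Ivan, NULL); (NULL, NULL, Zane, NULL)

FULL OUTER JOIN keeps every row from both sides; unmatched rows get NULL for the other side's columns.
Matching on l.agent_id = r.agent_id. A NULL in a compared column never satisfies the condition.
- l[0] agent_id=6 → no match; kept with NULLs on the r side.
- l[1] agent_id=6 → no match; kept with NULLs on the r side.
- l[2] agent_id=NULL → no match; kept with NULLs on the r side.
- l[3] agent_id=6 → no match; kept with NULLs on the r side.
- l[4] agent_id=7 → 2 match(es) in r → 2 row(s).
- 5 r row(s) had no l match → kept, l columns NULL.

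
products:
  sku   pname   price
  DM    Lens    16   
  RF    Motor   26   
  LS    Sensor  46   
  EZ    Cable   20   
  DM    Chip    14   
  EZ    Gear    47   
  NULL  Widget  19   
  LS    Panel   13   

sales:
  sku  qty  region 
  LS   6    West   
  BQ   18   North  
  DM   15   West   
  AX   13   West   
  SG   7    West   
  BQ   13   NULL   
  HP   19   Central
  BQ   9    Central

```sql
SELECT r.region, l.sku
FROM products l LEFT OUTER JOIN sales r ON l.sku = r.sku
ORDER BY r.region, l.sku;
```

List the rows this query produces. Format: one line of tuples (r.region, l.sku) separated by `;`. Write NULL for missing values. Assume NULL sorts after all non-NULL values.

LEFT JOIN keeps every row from `products`; unmatched rows get NULL for `sales`'s columns.
Matching on l.sku = r.sku. A NULL in a compared column never satisfies the condition.
- l[0] sku=DM → 1 match(es) in r → 1 row(s).
- l[1] sku=RF → no match; kept with NULLs on the r side.
- l[2] sku=LS → 1 match(es) in r → 1 row(s).
- l[3] sku=EZ → no match; kept with NULLs on the r side.
- l[4] sku=DM → 1 match(es) in r → 1 row(s).
- l[5] sku=EZ → no match; kept with NULLs on the r side.
- l[6] sku=NULL → no match; kept with NULLs on the r side.
- l[7] sku=LS → 1 match(es) in r → 1 row(s).
After projecting and ordering:
r.region | l.sku
West | DM
West | DM
West | LS
West | LS
NULL | EZ
NULL | EZ
NULL | RF
NULL | NULL

(West, DM); (West, DM); (West, LS); (West, LS); (NULL, EZ); (NULL, EZ); (NULL, RF); (NULL, NULL)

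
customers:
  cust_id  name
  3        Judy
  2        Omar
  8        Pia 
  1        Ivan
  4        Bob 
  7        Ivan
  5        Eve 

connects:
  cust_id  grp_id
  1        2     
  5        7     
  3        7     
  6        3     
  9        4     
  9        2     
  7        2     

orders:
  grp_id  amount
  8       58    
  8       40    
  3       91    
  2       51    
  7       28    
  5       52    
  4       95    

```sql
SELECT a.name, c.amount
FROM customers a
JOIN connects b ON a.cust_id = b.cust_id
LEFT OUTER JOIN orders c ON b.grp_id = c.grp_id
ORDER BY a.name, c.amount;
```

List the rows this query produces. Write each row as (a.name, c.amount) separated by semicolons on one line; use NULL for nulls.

Evaluate left to right. First `customers a INNER JOIN connects b` on cust_id: 4 row(s).
Then LEFT JOIN `orders c` on grp_id: each of those 4 rows is kept; rows whose b.grp_id has no match in c get NULL for c's columns.

(Eve, 28); (Ivan, 51); (Ivan, 51); (Judy, 28)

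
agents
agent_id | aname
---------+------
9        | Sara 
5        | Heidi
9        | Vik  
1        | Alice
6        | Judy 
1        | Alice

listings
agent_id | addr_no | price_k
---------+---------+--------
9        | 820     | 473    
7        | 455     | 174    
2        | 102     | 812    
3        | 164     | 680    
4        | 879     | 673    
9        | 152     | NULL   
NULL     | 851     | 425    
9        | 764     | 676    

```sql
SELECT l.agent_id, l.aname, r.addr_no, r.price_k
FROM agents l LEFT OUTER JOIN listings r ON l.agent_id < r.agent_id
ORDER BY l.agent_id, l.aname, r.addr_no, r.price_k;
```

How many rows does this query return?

LEFT JOIN keeps every row from `agents`; unmatched rows get NULL for `listings`'s columns.
Matching on l.agent_id < r.agent_id. A NULL in a compared column never satisfies the condition.
- l[0] agent_id=9 → no match; kept with NULLs on the r side.
- l[1] agent_id=5 → 4 match(es) in r → 4 row(s).
- l[2] agent_id=9 → no match; kept with NULLs on the r side.
- l[3] agent_id=1 → 7 match(es) in r → 7 row(s).
- l[4] agent_id=6 → 4 match(es) in r → 4 row(s).
- l[5] agent_id=1 → 7 match(es) in r → 7 row(s).
Total: 22 matched + 2 padded = 24 rows.

24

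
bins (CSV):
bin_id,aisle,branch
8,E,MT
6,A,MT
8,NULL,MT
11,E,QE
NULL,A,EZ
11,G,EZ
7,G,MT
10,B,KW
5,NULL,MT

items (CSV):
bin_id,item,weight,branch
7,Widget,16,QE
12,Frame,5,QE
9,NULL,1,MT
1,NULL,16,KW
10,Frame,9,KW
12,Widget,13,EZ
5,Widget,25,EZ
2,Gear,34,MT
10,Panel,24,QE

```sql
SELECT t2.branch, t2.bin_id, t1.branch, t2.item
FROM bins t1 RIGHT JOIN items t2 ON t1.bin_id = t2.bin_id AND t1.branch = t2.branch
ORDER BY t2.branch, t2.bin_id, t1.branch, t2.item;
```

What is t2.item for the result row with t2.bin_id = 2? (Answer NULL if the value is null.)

Gear

RIGHT JOIN keeps every row from `items`; unmatched rows get NULL for `bins`'s columns.
Matching on t1.bin_id = t2.bin_id AND t1.branch = t2.branch. A NULL in a compared column never satisfies the condition.
- bin_id=8, branch=MT: no matching t2 row.
- bin_id=6, branch=MT: no matching t2 row.
- bin_id=8, branch=MT: no matching t2 row.
- bin_id=11, branch=QE: no matching t2 row.
- bin_id=NULL, branch=EZ: no matching t2 row.
- bin_id=11, branch=EZ: no matching t2 row.
- bin_id=7, branch=MT: no matching t2 row.
- bin_id=10, branch=KW: 1 matching t2 row(s), so 1 row(s) emitted.
- bin_id=5, branch=MT: no matching t2 row.
- plus 8 unmatched t2 row(s), each kept with NULL t1 columns.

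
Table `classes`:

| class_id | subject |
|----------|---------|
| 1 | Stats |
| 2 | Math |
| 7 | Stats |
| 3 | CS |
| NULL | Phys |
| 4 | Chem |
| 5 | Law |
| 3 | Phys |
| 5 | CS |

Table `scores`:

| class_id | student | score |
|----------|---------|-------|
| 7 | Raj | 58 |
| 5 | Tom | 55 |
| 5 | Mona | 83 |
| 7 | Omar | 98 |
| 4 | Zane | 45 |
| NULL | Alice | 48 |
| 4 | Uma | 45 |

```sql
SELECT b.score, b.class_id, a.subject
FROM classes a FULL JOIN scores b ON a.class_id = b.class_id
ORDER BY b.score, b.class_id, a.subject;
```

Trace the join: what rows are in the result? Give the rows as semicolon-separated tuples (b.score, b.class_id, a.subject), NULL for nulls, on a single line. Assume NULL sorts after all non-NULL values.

(45, 4, Chem); (45, 4, Chem); (48, NULL, NULL); (55, 5, CS); (55, 5, Law); (58, 7, Stats); (83, 5, CS); (83, 5, Law); (98, 7, Stats); (NULL, NULL, CS); (NULL, NULL, Math); (NULL, NULL, Phys); (NULL, NULL, Phys); (NULL, NULL, Stats)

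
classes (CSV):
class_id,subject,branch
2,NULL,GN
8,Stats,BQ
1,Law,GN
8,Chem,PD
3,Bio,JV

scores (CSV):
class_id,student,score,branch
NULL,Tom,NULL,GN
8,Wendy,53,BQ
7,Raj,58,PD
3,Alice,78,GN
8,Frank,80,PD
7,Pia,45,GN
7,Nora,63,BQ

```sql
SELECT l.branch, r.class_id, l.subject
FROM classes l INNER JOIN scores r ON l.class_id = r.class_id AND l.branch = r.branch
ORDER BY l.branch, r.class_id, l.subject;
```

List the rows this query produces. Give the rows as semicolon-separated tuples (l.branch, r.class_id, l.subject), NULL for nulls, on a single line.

(BQ, 8, Stats); (PD, 8, Chem)

INNER JOIN keeps only pairs where the ON condition holds.
Matching on l.class_id = r.class_id AND l.branch = r.branch. A NULL in a compared column never satisfies the condition.
- class_id=2, branch=GN: no matching r row, dropped.
- class_id=8, branch=BQ: 1 matching r row(s), so 1 row(s) emitted.
- class_id=1, branch=GN: no matching r row, dropped.
- class_id=8, branch=PD: 1 matching r row(s), so 1 row(s) emitted.
- class_id=3, branch=JV: no matching r row, dropped.
After projecting and ordering:
l.branch | r.class_id | l.subject
BQ | 8 | Stats
PD | 8 | Chem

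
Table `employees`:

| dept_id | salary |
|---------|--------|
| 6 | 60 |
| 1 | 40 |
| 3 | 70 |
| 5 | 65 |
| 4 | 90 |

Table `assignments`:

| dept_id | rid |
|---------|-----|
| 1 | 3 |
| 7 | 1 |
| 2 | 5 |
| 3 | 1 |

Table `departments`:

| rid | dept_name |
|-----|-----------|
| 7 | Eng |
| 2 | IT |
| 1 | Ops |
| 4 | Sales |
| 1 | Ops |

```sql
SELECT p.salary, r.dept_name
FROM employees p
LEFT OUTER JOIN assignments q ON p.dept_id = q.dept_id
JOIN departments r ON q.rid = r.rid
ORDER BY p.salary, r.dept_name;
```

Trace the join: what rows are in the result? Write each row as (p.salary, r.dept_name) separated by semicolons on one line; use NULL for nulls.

(70, Ops); (70, Ops)

Joins associate left-to-right: employees LEFT JOIN assignments on dept_id gives 5 intermediate row(s).
Then INNER JOIN `departments r` on rid: keep only rows whose q.rid appears in r.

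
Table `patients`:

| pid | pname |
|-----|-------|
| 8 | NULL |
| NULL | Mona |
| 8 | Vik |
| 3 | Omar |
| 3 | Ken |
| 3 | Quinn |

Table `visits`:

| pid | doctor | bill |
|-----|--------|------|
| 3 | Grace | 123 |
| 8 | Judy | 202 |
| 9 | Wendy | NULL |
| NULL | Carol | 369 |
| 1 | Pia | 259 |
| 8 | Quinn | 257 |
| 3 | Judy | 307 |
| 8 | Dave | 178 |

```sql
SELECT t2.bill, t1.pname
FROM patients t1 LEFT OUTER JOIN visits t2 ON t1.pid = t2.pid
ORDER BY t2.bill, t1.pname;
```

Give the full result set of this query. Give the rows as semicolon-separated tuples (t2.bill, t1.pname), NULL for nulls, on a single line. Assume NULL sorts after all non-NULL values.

LEFT JOIN keeps every row from `patients`; unmatched rows get NULL for `visits`'s columns.
Matching on t1.pid = t2.pid. A NULL in a compared column never satisfies the condition.
Matched pairs: 12; unmatched t1 rows kept: 1.

(123, Ken); (123, Omar); (123, Quinn); (178, Vik); (178, NULL); (202, Vik); (202, NULL); (257, Vik); (257, NULL); (307, Ken); (307, Omar); (307, Quinn); (NULL, Mona)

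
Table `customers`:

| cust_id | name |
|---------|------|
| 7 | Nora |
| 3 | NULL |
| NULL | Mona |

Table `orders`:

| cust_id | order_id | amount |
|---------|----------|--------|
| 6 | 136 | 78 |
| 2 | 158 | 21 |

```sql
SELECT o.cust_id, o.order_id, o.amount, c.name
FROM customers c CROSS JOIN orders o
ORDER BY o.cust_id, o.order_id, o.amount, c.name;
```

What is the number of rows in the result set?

6

CROSS JOIN pairs every row of `customers` with every row of `orders`: 3 × 2 = 6 rows.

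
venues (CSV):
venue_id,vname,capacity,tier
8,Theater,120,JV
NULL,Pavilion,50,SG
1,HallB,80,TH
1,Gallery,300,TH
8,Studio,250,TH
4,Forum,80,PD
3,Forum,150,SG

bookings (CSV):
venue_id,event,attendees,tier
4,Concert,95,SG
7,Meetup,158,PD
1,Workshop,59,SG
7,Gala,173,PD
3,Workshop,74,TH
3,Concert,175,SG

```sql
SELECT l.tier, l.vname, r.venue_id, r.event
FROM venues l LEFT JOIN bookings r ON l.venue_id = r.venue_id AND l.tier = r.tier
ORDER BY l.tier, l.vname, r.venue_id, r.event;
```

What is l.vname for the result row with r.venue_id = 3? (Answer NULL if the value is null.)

LEFT JOIN keeps every row from `venues`; unmatched rows get NULL for `bookings`'s columns.
Matching on l.venue_id = r.venue_id AND l.tier = r.tier. A NULL in a compared column never satisfies the condition.
Matched pairs: 1; unmatched l rows kept: 6.

Forum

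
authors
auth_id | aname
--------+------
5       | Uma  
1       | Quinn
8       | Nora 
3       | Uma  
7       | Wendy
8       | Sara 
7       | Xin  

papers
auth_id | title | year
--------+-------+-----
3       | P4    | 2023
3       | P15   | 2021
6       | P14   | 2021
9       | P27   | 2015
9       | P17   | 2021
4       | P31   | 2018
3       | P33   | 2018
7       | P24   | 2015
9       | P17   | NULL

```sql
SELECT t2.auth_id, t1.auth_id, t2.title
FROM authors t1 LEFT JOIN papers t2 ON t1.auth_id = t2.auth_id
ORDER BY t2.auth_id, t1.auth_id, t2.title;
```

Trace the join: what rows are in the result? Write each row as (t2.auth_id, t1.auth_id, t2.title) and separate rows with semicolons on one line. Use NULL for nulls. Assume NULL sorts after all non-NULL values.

(3, 3, P15); (3, 3, P33); (3, 3, P4); (7, 7, P24); (7, 7, P24); (NULL, 1, NULL); (NULL, 5, NULL); (NULL, 8, NULL); (NULL, 8, NULL)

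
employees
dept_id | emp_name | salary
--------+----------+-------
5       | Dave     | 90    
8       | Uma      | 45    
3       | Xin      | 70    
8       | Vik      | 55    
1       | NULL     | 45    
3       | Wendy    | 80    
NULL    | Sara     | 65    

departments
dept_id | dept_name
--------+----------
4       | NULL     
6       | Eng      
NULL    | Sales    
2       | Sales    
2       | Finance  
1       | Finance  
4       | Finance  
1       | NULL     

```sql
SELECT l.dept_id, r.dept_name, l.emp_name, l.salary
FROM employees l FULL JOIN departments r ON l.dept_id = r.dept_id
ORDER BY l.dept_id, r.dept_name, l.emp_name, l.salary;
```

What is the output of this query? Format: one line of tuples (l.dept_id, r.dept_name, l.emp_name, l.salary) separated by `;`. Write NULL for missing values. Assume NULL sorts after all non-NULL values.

(1, Finance, NULL, 45); (1, NULL, NULL, 45); (3, NULL, Wendy, 80); (3, NULL, Xin, 70); (5, NULL, Dave, 90); (8, NULL, Uma, 45); (8, NULL, Vik, 55); (NULL, Eng, NULL, NULL); (NULL, Finance, NULL, NULL); (NULL, Finance, NULL, NULL); (NULL, Sales, NULL, NULL); (NULL, Sales, NULL, NULL); (NULL, NULL, Sara, 65); (NULL, NULL, NULL, NULL)

FULL OUTER JOIN keeps every row from both sides; unmatched rows get NULL for the other side's columns.
Matching on l.dept_id = r.dept_id. A NULL in a compared column never satisfies the condition.
Matched pairs: 2; unmatched l rows kept: 6; unmatched r rows kept: 6.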